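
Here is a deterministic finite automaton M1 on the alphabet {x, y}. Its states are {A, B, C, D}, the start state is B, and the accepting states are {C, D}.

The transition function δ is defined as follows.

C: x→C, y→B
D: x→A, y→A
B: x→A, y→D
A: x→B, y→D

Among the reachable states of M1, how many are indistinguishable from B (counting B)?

Reachable states from the start: {A,B,D}. Unreachable: {C} — drop them.
P0 = {D} | {A,B}.
No further refinement is possible. Final partition (2 blocks): {D} | {A,B}.
State B belongs to the block {A,B}, which has 2 states.

2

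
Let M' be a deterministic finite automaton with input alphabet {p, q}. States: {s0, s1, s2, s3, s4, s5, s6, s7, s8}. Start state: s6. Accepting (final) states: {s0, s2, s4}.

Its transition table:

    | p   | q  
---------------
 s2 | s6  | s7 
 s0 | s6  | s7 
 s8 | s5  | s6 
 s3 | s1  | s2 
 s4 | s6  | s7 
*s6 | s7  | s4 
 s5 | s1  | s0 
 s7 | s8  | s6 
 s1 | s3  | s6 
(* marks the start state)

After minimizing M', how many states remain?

5

Start with accepting vs non-accepting: {s0,s2,s4} | {s1,s3,s5,s6,s7,s8}.
On input q, block {s1,s3,s5,s6,s7,s8} splits into {s1,s7,s8} and {s3,s5,s6}.
Split {s1,s7,s8} by δ(·,p) → {s1,s8} and {s7}.
On input p, block {s3,s5,s6} splits into {s3,s5} and {s6}.
No further refinement is possible. Final partition (5 blocks): {s0,s2,s4} | {s1,s8} | {s3,s5} | {s7} | {s6}.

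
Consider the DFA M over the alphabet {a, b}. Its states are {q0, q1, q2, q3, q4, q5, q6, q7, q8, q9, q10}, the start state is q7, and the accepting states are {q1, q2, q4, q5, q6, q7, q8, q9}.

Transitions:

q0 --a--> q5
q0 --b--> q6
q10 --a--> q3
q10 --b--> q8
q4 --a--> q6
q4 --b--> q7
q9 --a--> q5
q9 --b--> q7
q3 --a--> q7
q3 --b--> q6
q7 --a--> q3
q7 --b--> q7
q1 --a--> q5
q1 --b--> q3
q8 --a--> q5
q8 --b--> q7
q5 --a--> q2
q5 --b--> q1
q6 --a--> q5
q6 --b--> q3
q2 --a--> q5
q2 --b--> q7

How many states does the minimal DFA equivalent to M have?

Reachable states from the start: {q1,q2,q3,q5,q6,q7}. Unreachable: {q0,q4,q8,q9,q10} — drop them.
Initial partition by acceptance: {q1,q2,q5,q6,q7} | {q3}.
Refine {q1,q2,q5,q6,q7} on symbol a: members go to different blocks, giving {q1,q2,q5,q6} and {q7}.
Split {q1,q2,q5,q6} by δ(·,b) → {q1,q6} and {q2} and {q5}.
The partition is now stable with 5 blocks: {q1,q6} | {q3} | {q7} | {q2} | {q5}.

5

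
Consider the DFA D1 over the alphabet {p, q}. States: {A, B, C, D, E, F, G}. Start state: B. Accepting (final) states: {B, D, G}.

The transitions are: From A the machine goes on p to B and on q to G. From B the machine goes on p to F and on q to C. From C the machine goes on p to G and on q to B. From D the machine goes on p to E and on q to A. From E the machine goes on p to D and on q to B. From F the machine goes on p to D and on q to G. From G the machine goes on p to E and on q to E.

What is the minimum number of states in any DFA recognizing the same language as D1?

P0 = {B,D,G} | {A,C,E,F}.
Stable partition: {B,D,G} | {A,C,E,F} — 2 equivalence classes.

2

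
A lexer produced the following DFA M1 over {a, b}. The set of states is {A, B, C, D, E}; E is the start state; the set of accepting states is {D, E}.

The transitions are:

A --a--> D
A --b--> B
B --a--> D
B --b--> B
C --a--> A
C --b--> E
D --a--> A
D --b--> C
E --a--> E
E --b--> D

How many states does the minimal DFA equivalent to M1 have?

4

Start with accepting vs non-accepting: {D,E} | {A,B,C}.
Refine {D,E} on symbol a: members go to different blocks, giving {D} and {E}.
On input a, block {A,B,C} splits into {A,B} and {C}.
Stable partition: {D} | {A,B} | {E} | {C} — 4 equivalence classes.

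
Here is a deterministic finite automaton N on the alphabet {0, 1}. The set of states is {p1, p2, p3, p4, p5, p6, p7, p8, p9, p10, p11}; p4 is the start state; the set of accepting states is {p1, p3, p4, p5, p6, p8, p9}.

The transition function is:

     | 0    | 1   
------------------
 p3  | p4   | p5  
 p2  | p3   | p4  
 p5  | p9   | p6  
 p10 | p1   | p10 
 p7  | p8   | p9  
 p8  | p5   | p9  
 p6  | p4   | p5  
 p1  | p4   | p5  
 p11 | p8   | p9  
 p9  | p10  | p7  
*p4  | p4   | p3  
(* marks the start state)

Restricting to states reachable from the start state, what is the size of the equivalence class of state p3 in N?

States {p2,p11} cannot be reached from the start state, so discard them.
P0 = {p1,p3,p4,p5,p6,p8,p9} | {p7,p10}.
Refine {p1,p3,p4,p5,p6,p8,p9} on symbol 0: members go to different blocks, giving {p1,p3,p4,p5,p6,p8} and {p9}.
Refine {p1,p3,p4,p5,p6,p8} on symbol 0: members go to different blocks, giving {p1,p3,p4,p6,p8} and {p5}.
Refine {p1,p3,p4,p6,p8} on symbol 0: members go to different blocks, giving {p1,p3,p4,p6} and {p8}.
Split {p1,p3,p4,p6} by δ(·,1) → {p1,p3,p6} and {p4}.
Split {p7,p10} by δ(·,0) → {p7} and {p10}.
The partition is now stable with 7 blocks: {p1,p3,p6} | {p7} | {p9} | {p5} | {p8} | {p4} | {p10}.
The equivalence class containing p3 is {p1,p3,p6}, of size 3.

3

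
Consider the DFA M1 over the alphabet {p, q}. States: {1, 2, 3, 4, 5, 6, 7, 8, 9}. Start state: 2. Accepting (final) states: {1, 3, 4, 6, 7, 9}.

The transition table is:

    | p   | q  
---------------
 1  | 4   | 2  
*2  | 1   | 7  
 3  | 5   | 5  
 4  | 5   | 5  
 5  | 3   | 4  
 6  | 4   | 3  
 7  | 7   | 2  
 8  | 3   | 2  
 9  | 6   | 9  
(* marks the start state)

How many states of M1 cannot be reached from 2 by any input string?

Starting at 2 and following transitions, the reachable set is {1, 2, 3, 4, 5, 7}. That leaves 6, 8, 9 unreachable — 3 in total.

3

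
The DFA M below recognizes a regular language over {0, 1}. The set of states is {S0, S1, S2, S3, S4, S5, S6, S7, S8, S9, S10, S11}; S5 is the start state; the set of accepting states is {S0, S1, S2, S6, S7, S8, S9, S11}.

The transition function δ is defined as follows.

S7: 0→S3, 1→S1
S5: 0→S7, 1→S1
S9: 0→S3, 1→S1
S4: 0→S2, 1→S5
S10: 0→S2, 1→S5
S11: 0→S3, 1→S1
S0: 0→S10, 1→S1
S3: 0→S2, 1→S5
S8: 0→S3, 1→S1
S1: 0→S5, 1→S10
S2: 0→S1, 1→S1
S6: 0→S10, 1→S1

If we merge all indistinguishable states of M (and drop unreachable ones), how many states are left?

Reachable states from the start: {S1,S2,S3,S5,S7,S10}. Unreachable: {S0,S4,S6,S8,S9,S11} — drop them.
Initial partition by acceptance: {S1,S2,S7} | {S3,S5,S10}.
Refine {S1,S2,S7} on symbol 0: members go to different blocks, giving {S1,S7} and {S2}.
Split {S1,S7} by δ(·,1) → {S1} and {S7}.
Split {S3,S5,S10} by δ(·,0) → {S3,S10} and {S5}.
Stable partition: {S1} | {S3,S10} | {S2} | {S7} | {S5} — 5 equivalence classes.

5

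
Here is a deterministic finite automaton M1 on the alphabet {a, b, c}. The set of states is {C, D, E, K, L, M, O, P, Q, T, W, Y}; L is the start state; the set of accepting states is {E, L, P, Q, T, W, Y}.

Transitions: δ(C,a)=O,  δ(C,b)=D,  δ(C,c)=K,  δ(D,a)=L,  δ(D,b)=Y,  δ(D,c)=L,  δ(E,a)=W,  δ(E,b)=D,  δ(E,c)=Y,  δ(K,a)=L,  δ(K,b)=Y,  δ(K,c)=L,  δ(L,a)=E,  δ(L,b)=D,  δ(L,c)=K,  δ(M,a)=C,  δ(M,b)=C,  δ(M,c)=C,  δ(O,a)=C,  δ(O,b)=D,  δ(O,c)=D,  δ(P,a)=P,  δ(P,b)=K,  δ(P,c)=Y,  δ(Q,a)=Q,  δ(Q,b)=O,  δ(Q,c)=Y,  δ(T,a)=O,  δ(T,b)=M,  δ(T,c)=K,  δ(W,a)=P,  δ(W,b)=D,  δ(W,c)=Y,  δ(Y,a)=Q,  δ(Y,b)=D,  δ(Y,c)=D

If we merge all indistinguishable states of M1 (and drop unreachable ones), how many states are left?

First remove the unreachable states {M,T}; 10 states remain.
P0 = {E,L,P,Q,W,Y} | {C,D,K,O}.
Refine {E,L,P,Q,W,Y} on symbol c: members go to different blocks, giving {E,P,Q,W} and {L,Y}.
Refine {C,D,K,O} on symbol a: members go to different blocks, giving {D,K} and {C,O}.
On input b, block {E,P,Q,W} splits into {E,P,W} and {Q}.
On input a, block {L,Y} splits into {L} and {Y}.
Stable partition: {E,P,W} | {D,K} | {L} | {C,O} | {Q} | {Y} — 6 equivalence classes.

6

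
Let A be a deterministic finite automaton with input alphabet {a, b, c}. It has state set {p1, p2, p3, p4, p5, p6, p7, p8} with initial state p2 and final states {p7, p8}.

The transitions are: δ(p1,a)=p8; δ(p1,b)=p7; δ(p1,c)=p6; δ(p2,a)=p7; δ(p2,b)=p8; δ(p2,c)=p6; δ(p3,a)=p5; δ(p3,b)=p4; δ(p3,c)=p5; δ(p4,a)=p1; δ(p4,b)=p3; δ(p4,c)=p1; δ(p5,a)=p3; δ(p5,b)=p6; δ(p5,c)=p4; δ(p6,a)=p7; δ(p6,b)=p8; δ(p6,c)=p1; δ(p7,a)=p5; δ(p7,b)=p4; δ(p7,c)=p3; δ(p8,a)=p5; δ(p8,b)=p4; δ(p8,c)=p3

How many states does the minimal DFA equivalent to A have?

P0 = {p7,p8} | {p1,p2,p3,p4,p5,p6}.
Split {p1,p2,p3,p4,p5,p6} by δ(·,a) → {p1,p2,p6} and {p3,p4,p5}.
Refine {p3,p4,p5} on symbol a: members go to different blocks, giving {p3,p5} and {p4}.
Refine {p3,p5} on symbol b: members go to different blocks, giving {p3} and {p5}.
Stable partition: {p7,p8} | {p1,p2,p6} | {p3} | {p4} | {p5} — 5 equivalence classes.

5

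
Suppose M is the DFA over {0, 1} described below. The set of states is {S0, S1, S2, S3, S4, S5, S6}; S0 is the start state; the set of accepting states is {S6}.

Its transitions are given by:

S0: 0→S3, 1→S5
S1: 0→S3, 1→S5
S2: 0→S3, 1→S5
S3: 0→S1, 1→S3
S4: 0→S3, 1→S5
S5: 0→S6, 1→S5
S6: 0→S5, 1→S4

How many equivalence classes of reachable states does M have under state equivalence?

4

States {S2} cannot be reached from the start state, so discard them.
Start with accepting vs non-accepting: {S6} | {S0,S1,S3,S4,S5}.
Refine {S0,S1,S3,S4,S5} on symbol 0: members go to different blocks, giving {S0,S1,S3,S4} and {S5}.
On input 1, block {S0,S1,S3,S4} splits into {S0,S1,S4} and {S3}.
Stable partition: {S6} | {S0,S1,S4} | {S5} | {S3} — 4 equivalence classes.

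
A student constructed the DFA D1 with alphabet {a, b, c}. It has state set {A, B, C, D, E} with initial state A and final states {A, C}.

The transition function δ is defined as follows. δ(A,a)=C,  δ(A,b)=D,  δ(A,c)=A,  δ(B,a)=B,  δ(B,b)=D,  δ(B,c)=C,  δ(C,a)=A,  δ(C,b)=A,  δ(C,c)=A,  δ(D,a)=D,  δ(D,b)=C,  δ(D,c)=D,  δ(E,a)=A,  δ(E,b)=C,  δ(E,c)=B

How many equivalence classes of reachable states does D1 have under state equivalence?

3

Reachable states from the start: {A,C,D}. Unreachable: {B,E} — drop them.
Initial partition by acceptance: {A,C} | {D}.
On input b, block {A,C} splits into {A} and {C}.
The partition is now stable with 3 blocks: {A} | {D} | {C}.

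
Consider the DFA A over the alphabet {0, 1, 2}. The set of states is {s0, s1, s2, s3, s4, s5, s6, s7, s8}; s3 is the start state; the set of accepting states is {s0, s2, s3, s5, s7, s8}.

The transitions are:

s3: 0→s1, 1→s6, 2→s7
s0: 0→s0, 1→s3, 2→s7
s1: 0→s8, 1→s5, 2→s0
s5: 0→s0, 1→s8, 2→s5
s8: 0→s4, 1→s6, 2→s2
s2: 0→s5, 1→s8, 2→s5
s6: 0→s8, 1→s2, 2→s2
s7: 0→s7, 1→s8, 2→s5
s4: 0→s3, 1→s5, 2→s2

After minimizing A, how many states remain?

Initial partition by acceptance: {s0,s2,s3,s5,s7,s8} | {s1,s4,s6}.
Split {s0,s2,s3,s5,s7,s8} by δ(·,0) → {s0,s2,s5,s7} and {s3,s8}.
No further refinement is possible. Final partition (3 blocks): {s0,s2,s5,s7} | {s1,s4,s6} | {s3,s8}.

3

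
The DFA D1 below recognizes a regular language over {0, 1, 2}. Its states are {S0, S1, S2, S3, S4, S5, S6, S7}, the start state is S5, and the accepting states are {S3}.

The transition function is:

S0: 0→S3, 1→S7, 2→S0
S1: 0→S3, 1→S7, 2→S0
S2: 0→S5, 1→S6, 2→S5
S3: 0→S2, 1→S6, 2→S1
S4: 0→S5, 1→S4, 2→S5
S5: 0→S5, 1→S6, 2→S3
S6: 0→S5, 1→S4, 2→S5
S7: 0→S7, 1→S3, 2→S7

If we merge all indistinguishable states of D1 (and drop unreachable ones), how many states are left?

Every state is reachable, so we keep all 8.
Start with accepting vs non-accepting: {S3} | {S0,S1,S2,S4,S5,S6,S7}.
Refine {S0,S1,S2,S4,S5,S6,S7} on symbol 0: members go to different blocks, giving {S2,S4,S5,S6,S7} and {S0,S1}.
On input 1, block {S2,S4,S5,S6,S7} splits into {S2,S4,S5,S6} and {S7}.
Split {S2,S4,S5,S6} by δ(·,2) → {S2,S4,S6} and {S5}.
No further refinement is possible. Final partition (5 blocks): {S3} | {S2,S4,S6} | {S0,S1} | {S7} | {S5}.

5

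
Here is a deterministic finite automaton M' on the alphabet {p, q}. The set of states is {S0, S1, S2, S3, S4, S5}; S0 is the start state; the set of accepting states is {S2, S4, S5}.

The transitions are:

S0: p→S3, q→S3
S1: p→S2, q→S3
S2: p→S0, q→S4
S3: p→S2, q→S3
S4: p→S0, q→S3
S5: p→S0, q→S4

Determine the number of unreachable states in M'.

2

No path from S0 leads to S1, S5; the other 4 states are all reachable.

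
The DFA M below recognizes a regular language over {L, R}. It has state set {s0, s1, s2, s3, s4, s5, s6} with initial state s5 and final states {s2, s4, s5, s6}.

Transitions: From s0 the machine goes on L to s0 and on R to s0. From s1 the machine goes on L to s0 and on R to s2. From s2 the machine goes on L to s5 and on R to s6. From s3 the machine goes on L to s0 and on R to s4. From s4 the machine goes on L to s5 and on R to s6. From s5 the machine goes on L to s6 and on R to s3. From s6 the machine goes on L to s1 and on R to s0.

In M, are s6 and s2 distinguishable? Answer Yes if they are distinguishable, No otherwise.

Yes

Every state is reachable, so we keep all 7.
Initial partition by acceptance: {s2,s4,s5,s6} | {s0,s1,s3}.
Refine {s2,s4,s5,s6} on symbol L: members go to different blocks, giving {s2,s4,s5} and {s6}.
Refine {s2,s4,s5} on symbol L: members go to different blocks, giving {s2,s4} and {s5}.
Split {s0,s1,s3} by δ(·,R) → {s1,s3} and {s0}.
Stable partition: {s2,s4} | {s1,s3} | {s6} | {s5} | {s0} — 5 equivalence classes.
s6 and s2 end up in different blocks, so they are distinguishable. For instance, the string 'L' is accepted from only s2.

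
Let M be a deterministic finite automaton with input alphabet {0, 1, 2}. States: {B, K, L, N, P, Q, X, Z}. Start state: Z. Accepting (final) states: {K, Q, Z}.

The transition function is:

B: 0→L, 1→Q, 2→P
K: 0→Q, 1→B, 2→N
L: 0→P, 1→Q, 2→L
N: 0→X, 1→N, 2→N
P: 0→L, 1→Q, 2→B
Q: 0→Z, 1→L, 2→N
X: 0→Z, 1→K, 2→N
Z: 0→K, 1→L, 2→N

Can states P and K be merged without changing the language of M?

Every state is reachable, so we keep all 8.
P0 = {K,Q,Z} | {B,L,N,P,X}.
Refine {B,L,N,P,X} on symbol 0: members go to different blocks, giving {B,L,N,P} and {X}.
Split {B,L,N,P} by δ(·,0) → {B,L,P} and {N}.
The partition is now stable with 4 blocks: {K,Q,Z} | {B,L,P} | {X} | {N}.
P and K end up in different blocks, so they are distinguishable. For instance, the string 'ε' is accepted from only K.

No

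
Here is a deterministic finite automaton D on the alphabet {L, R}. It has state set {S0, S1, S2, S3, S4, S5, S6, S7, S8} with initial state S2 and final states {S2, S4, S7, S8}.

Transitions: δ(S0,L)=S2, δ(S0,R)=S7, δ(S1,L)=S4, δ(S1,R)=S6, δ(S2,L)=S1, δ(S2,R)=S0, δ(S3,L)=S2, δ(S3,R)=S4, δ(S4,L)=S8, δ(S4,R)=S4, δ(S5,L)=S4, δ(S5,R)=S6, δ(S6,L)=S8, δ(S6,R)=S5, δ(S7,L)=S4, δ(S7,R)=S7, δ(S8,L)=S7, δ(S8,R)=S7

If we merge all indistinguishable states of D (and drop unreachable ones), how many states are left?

First remove the unreachable states {S3}; 8 states remain.
Initial partition by acceptance: {S2,S4,S7,S8} | {S0,S1,S5,S6}.
Refine {S2,S4,S7,S8} on symbol L: members go to different blocks, giving {S4,S7,S8} and {S2}.
On input L, block {S0,S1,S5,S6} splits into {S1,S5,S6} and {S0}.
The partition is now stable with 4 blocks: {S4,S7,S8} | {S1,S5,S6} | {S2} | {S0}.

4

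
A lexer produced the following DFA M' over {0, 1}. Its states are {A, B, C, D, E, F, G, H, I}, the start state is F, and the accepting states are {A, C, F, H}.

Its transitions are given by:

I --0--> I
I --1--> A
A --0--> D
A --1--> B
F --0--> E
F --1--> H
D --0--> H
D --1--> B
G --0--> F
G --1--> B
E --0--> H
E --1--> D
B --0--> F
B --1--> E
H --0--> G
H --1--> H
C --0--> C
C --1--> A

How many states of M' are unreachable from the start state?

3

No path from F leads to A, C, I; the other 6 states are all reachable.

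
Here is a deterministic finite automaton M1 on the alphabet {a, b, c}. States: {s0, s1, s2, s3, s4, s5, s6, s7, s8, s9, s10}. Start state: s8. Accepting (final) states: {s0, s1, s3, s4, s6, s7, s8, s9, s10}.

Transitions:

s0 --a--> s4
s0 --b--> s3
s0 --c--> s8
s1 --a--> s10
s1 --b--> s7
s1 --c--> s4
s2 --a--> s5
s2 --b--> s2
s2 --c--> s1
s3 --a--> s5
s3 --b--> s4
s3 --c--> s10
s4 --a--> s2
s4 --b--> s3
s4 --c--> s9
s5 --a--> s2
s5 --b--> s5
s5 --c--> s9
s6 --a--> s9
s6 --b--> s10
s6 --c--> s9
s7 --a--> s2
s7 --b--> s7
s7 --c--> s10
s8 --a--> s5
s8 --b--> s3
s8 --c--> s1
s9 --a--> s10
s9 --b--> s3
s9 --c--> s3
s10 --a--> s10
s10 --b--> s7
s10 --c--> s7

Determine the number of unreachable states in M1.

2

No path from s8 leads to s0, s6; the other 9 states are all reachable.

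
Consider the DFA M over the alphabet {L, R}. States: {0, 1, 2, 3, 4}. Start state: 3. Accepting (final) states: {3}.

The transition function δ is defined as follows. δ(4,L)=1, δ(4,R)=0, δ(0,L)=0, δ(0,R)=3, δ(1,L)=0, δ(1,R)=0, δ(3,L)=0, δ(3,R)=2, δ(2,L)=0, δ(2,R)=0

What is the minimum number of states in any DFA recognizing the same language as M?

States {1,4} cannot be reached from the start state, so discard them.
Initial partition by acceptance: {3} | {0,2}.
Refine {0,2} on symbol R: members go to different blocks, giving {0} and {2}.
The partition is now stable with 3 blocks: {3} | {0} | {2}.

3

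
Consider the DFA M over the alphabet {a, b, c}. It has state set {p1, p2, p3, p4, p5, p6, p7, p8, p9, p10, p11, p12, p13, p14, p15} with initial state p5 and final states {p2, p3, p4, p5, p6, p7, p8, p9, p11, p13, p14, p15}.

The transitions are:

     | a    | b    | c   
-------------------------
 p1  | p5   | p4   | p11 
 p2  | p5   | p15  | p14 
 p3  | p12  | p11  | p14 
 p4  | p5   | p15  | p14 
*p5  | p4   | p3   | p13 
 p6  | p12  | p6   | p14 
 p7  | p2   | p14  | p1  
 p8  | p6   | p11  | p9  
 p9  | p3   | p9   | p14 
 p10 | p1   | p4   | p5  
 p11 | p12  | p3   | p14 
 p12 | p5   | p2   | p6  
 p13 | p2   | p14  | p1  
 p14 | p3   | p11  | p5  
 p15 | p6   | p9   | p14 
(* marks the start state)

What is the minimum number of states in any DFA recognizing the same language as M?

7

First remove the unreachable states {p7,p8,p10}; 12 states remain.
Initial partition by acceptance: {p2,p3,p4,p5,p6,p9,p11,p13,p14,p15} | {p1,p12}.
Refine {p2,p3,p4,p5,p6,p9,p11,p13,p14,p15} on symbol a: members go to different blocks, giving {p2,p4,p5,p9,p13,p14,p15} and {p3,p6,p11}.
On input a, block {p2,p4,p5,p9,p13,p14,p15} splits into {p2,p4,p5,p13} and {p9,p14,p15}.
On input b, block {p2,p4,p5,p13} splits into {p2,p4,p13} and {p5}.
On input a, block {p2,p4,p13} splits into {p2,p4} and {p13}.
Split {p9,p14,p15} by δ(·,b) → {p9,p15} and {p14}.
The partition is now stable with 7 blocks: {p2,p4} | {p1,p12} | {p3,p6,p11} | {p9,p15} | {p5} | {p13} | {p14}.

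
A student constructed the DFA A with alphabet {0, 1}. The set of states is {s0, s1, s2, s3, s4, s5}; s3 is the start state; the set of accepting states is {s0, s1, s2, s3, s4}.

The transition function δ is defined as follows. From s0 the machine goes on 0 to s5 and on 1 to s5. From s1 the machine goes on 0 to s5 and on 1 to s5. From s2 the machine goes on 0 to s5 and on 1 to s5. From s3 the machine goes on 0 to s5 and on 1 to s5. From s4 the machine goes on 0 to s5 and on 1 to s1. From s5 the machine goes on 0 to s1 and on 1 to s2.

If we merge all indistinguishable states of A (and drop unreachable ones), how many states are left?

2

States {s0,s4} cannot be reached from the start state, so discard them.
P0 = {s1,s2,s3} | {s5}.
Stable partition: {s1,s2,s3} | {s5} — 2 equivalence classes.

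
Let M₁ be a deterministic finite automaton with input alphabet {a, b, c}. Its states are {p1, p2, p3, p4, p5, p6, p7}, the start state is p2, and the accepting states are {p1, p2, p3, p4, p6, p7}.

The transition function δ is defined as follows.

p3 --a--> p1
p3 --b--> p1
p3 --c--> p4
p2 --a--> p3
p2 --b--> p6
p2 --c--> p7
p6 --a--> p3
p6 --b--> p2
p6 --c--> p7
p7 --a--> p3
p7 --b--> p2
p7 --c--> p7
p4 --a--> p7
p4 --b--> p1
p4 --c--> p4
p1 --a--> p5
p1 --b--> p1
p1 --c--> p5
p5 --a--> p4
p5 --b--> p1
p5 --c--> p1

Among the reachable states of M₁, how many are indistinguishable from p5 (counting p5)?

1

Every state is reachable, so we keep all 7.
Start with accepting vs non-accepting: {p1,p2,p3,p4,p6,p7} | {p5}.
Refine {p1,p2,p3,p4,p6,p7} on symbol a: members go to different blocks, giving {p2,p3,p4,p6,p7} and {p1}.
On input a, block {p2,p3,p4,p6,p7} splits into {p2,p4,p6,p7} and {p3}.
Refine {p2,p4,p6,p7} on symbol a: members go to different blocks, giving {p2,p6,p7} and {p4}.
The partition is now stable with 5 blocks: {p2,p6,p7} | {p5} | {p1} | {p3} | {p4}.
The equivalence class containing p5 is {p5}, of size 1.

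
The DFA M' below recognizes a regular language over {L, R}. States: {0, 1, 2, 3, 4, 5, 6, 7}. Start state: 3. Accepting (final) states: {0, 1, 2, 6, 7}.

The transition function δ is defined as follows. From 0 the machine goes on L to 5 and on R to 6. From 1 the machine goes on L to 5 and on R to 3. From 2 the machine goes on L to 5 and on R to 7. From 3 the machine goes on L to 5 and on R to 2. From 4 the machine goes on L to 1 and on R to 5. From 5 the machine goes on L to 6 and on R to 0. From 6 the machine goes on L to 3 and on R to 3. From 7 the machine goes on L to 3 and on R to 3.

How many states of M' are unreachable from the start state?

2

BFS from 3 reaches {0, 2, 3, 5, 6, 7}; the 2 state(s) 1, 4 are never visited.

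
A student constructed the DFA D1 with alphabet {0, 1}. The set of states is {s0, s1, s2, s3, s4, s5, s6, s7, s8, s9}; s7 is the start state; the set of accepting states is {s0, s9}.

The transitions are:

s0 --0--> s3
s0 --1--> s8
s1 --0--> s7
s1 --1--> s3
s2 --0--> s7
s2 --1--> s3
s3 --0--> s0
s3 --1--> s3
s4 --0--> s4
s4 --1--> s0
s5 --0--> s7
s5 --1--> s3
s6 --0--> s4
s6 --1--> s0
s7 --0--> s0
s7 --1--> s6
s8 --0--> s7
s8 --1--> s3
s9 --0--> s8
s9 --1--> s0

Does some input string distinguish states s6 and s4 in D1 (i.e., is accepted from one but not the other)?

First remove the unreachable states {s1,s2,s5,s9}; 6 states remain.
Initial partition by acceptance: {s0} | {s3,s4,s6,s7,s8}.
On input 0, block {s3,s4,s6,s7,s8} splits into {s4,s6,s8} and {s3,s7}.
On input 0, block {s4,s6,s8} splits into {s4,s6} and {s8}.
On input 1, block {s3,s7} splits into {s3} and {s7}.
The partition is now stable with 5 blocks: {s0} | {s4,s6} | {s3} | {s8} | {s7}.
s6 and s4 lie in the same block of the stable partition, so they are equivalent — no string distinguishes them.

No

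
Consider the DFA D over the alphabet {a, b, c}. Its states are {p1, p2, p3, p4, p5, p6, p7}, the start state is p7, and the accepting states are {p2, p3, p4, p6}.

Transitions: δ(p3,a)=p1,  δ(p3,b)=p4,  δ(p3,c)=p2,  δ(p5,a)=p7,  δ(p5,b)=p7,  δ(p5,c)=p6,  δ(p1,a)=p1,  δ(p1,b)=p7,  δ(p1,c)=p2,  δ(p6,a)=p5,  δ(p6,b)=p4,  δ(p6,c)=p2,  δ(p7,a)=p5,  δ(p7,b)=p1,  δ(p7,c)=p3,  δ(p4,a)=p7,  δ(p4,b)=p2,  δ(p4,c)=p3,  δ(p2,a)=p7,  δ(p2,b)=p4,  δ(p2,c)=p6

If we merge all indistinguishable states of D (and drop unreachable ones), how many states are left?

All states are reachable from the start state.
P0 = {p2,p3,p4,p6} | {p1,p5,p7}.
Stable partition: {p2,p3,p4,p6} | {p1,p5,p7} — 2 equivalence classes.

2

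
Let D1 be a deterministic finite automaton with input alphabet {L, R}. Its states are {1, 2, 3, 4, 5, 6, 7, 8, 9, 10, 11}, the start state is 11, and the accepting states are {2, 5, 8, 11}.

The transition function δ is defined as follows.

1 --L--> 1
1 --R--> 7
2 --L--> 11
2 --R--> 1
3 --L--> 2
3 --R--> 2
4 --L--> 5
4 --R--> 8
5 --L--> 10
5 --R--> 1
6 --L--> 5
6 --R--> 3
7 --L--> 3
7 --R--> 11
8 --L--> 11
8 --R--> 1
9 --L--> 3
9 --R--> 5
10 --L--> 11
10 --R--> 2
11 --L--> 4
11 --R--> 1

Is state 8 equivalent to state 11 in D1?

States {6,9} cannot be reached from the start state, so discard them.
Initial partition by acceptance: {2,5,8,11} | {1,3,4,7,10}.
Refine {2,5,8,11} on symbol L: members go to different blocks, giving {2,8} and {5,11}.
Refine {1,3,4,7,10} on symbol L: members go to different blocks, giving {1,7} and {4,10} and {3}.
Refine {1,7} on symbol L: members go to different blocks, giving {1} and {7}.
No further refinement is possible. Final partition (6 blocks): {2,8} | {1} | {5,11} | {4,10} | {3} | {7}.
8 and 11 end up in different blocks, so they are distinguishable. For instance, the string 'L' is accepted from only 8.

No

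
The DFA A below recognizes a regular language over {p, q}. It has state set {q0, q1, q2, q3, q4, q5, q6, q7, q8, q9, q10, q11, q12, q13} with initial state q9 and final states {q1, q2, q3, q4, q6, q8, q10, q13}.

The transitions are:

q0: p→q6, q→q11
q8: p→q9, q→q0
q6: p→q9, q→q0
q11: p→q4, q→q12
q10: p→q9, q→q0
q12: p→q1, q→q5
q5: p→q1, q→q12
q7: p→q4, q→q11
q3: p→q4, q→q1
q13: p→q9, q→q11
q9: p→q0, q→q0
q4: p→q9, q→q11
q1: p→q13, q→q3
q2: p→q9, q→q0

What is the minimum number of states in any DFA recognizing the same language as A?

7

Reachable states from the start: {q0,q1,q3,q4,q5,q6,q9,q11,q12,q13}. Unreachable: {q2,q7,q8,q10} — drop them.
Start with accepting vs non-accepting: {q1,q3,q4,q6,q13} | {q0,q5,q9,q11,q12}.
Split {q1,q3,q4,q6,q13} by δ(·,p) → {q4,q6,q13} and {q1,q3}.
On input p, block {q0,q5,q9,q11,q12} splits into {q0,q11} and {q5,q12} and {q9}.
Refine {q0,q11} on symbol q: members go to different blocks, giving {q0} and {q11}.
Refine {q4,q6,q13} on symbol q: members go to different blocks, giving {q4,q13} and {q6}.
The partition is now stable with 7 blocks: {q4,q13} | {q0} | {q1,q3} | {q5,q12} | {q9} | {q11} | {q6}.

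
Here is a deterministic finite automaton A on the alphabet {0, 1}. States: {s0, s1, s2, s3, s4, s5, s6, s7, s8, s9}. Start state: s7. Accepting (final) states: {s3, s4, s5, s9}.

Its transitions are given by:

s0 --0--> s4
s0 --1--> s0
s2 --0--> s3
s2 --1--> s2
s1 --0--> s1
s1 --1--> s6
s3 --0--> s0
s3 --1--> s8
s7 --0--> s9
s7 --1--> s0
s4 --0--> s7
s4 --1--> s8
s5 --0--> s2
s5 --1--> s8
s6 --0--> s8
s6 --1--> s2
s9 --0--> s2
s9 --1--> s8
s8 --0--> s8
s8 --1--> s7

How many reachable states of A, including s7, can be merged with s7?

3

First remove the unreachable states {s1,s5,s6}; 7 states remain.
P0 = {s3,s4,s9} | {s0,s2,s7,s8}.
On input 0, block {s0,s2,s7,s8} splits into {s0,s2,s7} and {s8}.
The partition is now stable with 3 blocks: {s3,s4,s9} | {s0,s2,s7} | {s8}.
The equivalence class containing s7 is {s0,s2,s7}, of size 3.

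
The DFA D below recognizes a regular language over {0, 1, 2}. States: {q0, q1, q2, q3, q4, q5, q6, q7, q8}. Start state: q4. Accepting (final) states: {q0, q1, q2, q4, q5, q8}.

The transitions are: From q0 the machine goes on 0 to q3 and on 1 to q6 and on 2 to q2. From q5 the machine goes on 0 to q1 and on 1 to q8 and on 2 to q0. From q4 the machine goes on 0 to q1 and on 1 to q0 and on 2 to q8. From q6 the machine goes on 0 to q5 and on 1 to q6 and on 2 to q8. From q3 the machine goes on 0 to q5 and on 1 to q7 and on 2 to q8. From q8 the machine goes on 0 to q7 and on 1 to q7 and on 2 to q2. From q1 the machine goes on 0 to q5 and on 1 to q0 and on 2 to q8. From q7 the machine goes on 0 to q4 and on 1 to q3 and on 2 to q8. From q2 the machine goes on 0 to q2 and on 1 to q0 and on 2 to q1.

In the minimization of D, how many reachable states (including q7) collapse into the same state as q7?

3

Every state is reachable, so we keep all 9.
P0 = {q0,q1,q2,q4,q5,q8} | {q3,q6,q7}.
Split {q0,q1,q2,q4,q5,q8} by δ(·,0) → {q1,q2,q4,q5} and {q0,q8}.
Split {q1,q2,q4,q5} by δ(·,2) → {q1,q4,q5} and {q2}.
Stable partition: {q1,q4,q5} | {q3,q6,q7} | {q0,q8} | {q2} — 4 equivalence classes.
State q7 belongs to the block {q3,q6,q7}, which has 3 states.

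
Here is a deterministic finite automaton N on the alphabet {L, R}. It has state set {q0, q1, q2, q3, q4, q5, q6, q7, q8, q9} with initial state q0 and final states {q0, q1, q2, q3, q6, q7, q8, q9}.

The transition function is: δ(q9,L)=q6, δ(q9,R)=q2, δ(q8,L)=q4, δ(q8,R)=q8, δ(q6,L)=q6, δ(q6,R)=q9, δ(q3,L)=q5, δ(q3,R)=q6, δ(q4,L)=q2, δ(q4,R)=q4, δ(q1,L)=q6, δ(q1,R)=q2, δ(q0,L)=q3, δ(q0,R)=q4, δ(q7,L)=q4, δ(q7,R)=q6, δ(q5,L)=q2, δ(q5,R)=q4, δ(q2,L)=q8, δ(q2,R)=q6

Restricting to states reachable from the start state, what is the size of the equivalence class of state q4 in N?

2

Reachable states from the start: {q0,q2,q3,q4,q5,q6,q8,q9}. Unreachable: {q1,q7} — drop them.
P0 = {q0,q2,q3,q6,q8,q9} | {q4,q5}.
Split {q0,q2,q3,q6,q8,q9} by δ(·,L) → {q0,q2,q6,q9} and {q3,q8}.
Refine {q0,q2,q6,q9} on symbol L: members go to different blocks, giving {q0,q2} and {q6,q9}.
On input R, block {q0,q2} splits into {q0} and {q2}.
Refine {q3,q8} on symbol R: members go to different blocks, giving {q3} and {q8}.
On input R, block {q6,q9} splits into {q6} and {q9}.
Stable partition: {q0} | {q4,q5} | {q3} | {q6} | {q2} | {q8} | {q9} — 7 equivalence classes.
The equivalence class containing q4 is {q4,q5}, of size 2.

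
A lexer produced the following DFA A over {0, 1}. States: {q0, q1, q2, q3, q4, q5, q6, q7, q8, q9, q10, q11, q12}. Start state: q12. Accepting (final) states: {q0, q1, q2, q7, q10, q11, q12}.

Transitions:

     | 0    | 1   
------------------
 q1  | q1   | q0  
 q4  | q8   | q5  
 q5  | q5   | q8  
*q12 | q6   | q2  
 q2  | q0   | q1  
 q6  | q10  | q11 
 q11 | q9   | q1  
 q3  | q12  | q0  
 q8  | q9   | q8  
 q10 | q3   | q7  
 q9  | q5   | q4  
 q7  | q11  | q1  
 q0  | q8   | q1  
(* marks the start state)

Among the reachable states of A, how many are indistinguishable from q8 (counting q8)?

4

Every state is reachable, so we keep all 13.
P0 = {q0,q1,q2,q7,q10,q11,q12} | {q3,q4,q5,q6,q8,q9}.
On input 0, block {q0,q1,q2,q7,q10,q11,q12} splits into {q0,q10,q11,q12} and {q1,q2,q7}.
Refine {q3,q4,q5,q6,q8,q9} on symbol 0: members go to different blocks, giving {q4,q5,q8,q9} and {q3,q6}.
Refine {q0,q10,q11,q12} on symbol 0: members go to different blocks, giving {q0,q11} and {q10,q12}.
On input 0, block {q1,q2,q7} splits into {q2,q7} and {q1}.
No further refinement is possible. Final partition (6 blocks): {q0,q11} | {q4,q5,q8,q9} | {q2,q7} | {q3,q6} | {q10,q12} | {q1}.
The equivalence class containing q8 is {q4,q5,q8,q9}, of size 4.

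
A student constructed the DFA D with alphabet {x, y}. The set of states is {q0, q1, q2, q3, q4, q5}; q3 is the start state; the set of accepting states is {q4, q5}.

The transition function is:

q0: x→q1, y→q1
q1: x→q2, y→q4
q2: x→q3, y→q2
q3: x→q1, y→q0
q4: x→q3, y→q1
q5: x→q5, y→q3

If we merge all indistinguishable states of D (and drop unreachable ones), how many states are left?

States {q5} cannot be reached from the start state, so discard them.
Start with accepting vs non-accepting: {q4} | {q0,q1,q2,q3}.
Split {q0,q1,q2,q3} by δ(·,y) → {q0,q2,q3} and {q1}.
On input x, block {q0,q2,q3} splits into {q0,q3} and {q2}.
Split {q0,q3} by δ(·,y) → {q0} and {q3}.
No further refinement is possible. Final partition (5 blocks): {q4} | {q0} | {q1} | {q2} | {q3}.

5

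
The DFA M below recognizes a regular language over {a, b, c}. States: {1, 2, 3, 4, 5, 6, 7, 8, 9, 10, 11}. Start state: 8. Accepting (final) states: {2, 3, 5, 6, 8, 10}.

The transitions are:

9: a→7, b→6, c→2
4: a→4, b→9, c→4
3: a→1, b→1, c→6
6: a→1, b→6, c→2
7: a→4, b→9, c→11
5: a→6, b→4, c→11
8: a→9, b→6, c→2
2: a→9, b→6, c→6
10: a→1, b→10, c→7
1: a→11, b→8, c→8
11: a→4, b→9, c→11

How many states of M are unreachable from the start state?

BFS from 8 reaches {1, 2, 4, 6, 7, 8, 9, 11}; the 3 state(s) 3, 5, 10 are never visited.

3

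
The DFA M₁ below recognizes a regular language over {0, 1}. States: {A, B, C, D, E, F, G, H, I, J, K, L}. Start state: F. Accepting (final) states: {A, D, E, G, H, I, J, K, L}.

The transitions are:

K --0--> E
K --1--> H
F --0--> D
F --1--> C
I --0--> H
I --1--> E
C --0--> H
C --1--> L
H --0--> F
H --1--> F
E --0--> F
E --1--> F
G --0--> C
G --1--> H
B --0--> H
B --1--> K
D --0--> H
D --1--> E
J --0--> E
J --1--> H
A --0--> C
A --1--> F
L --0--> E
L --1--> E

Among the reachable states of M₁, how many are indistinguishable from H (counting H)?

2

States {A,B,G,I,J,K} cannot be reached from the start state, so discard them.
Initial partition by acceptance: {D,E,H,L} | {C,F}.
On input 0, block {D,E,H,L} splits into {D,L} and {E,H}.
On input 0, block {C,F} splits into {C} and {F}.
The partition is now stable with 4 blocks: {D,L} | {C} | {E,H} | {F}.
State H belongs to the block {E,H}, which has 2 states.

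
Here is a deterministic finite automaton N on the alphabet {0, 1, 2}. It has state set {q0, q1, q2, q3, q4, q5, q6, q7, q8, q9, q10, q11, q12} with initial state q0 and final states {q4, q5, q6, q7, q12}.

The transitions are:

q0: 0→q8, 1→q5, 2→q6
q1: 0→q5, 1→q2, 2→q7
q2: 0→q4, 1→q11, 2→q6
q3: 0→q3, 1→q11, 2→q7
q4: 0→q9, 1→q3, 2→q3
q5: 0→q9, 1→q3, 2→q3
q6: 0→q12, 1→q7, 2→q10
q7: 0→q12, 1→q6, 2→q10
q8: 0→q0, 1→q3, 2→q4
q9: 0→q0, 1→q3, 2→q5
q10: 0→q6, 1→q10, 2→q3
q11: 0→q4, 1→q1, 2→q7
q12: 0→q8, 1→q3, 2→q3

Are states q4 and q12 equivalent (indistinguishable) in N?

Yes

Initial partition by acceptance: {q4,q5,q6,q7,q12} | {q0,q1,q2,q3,q8,q9,q10,q11}.
Split {q4,q5,q6,q7,q12} by δ(·,0) → {q4,q5,q12} and {q6,q7}.
Refine {q0,q1,q2,q3,q8,q9,q10,q11} on symbol 0: members go to different blocks, giving {q0,q3,q8,q9} and {q1,q2,q11} and {q10}.
On input 1, block {q0,q3,q8,q9} splits into {q8,q9} and {q0} and {q3}.
No further refinement is possible. Final partition (7 blocks): {q4,q5,q12} | {q8,q9} | {q6,q7} | {q1,q2,q11} | {q10} | {q0} | {q3}.
q4 and q12 lie in the same block of the stable partition, so they are equivalent — no string distinguishes them.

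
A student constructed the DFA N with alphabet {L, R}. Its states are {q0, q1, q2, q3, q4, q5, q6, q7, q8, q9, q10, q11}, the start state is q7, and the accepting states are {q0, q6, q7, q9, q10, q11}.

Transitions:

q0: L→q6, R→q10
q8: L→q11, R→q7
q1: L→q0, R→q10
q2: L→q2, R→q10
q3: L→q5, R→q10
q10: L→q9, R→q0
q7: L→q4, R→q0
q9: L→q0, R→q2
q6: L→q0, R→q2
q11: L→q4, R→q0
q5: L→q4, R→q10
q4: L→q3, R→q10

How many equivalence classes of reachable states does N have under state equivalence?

States {q1,q8,q11} cannot be reached from the start state, so discard them.
Initial partition by acceptance: {q0,q6,q7,q9,q10} | {q2,q3,q4,q5}.
Refine {q0,q6,q7,q9,q10} on symbol L: members go to different blocks, giving {q0,q6,q9,q10} and {q7}.
On input R, block {q0,q6,q9,q10} splits into {q0,q10} and {q6,q9}.
No further refinement is possible. Final partition (4 blocks): {q0,q10} | {q2,q3,q4,q5} | {q7} | {q6,q9}.

4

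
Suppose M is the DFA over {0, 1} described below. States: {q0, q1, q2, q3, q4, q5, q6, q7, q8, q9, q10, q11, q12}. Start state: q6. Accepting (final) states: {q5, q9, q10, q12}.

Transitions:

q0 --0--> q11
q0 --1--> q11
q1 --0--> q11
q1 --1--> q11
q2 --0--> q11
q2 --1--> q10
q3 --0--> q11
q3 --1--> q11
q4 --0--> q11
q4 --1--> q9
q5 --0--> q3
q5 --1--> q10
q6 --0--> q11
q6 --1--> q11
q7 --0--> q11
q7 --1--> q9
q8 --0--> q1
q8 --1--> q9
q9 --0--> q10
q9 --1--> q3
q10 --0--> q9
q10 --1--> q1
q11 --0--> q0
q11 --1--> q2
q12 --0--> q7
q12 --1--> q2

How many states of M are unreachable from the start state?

5

Starting at q6 and following transitions, the reachable set is {q0, q1, q2, q3, q6, q9, q10, q11}. That leaves q4, q5, q7, q8, q12 unreachable — 5 in total.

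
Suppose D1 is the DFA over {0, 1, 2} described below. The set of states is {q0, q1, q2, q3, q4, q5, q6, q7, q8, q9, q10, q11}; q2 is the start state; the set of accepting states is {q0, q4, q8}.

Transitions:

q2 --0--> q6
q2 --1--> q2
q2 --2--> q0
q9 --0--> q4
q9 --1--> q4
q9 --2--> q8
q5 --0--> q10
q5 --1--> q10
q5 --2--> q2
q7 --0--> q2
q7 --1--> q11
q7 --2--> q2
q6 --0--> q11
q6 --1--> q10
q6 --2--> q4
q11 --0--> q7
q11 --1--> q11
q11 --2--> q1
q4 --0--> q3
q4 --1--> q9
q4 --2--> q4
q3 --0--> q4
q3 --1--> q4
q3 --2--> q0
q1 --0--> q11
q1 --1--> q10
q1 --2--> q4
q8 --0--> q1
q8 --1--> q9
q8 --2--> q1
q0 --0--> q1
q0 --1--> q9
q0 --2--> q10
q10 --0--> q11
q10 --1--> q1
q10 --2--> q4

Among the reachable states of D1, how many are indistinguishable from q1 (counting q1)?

3

Reachable states from the start: {q0,q1,q2,q3,q4,q6,q7,q8,q9,q10,q11}. Unreachable: {q5} — drop them.
Start with accepting vs non-accepting: {q0,q4,q8} | {q1,q2,q3,q6,q7,q9,q10,q11}.
On input 2, block {q0,q4,q8} splits into {q0,q8} and {q4}.
Split {q1,q2,q3,q6,q7,q9,q10,q11} by δ(·,0) → {q1,q2,q6,q7,q10,q11} and {q3,q9}.
Split {q1,q2,q6,q7,q10,q11} by δ(·,2) → {q1,q6,q10} and {q7,q11} and {q2}.
On input 0, block {q7,q11} splits into {q7} and {q11}.
Stable partition: {q0,q8} | {q1,q6,q10} | {q4} | {q3,q9} | {q7} | {q2} | {q11} — 7 equivalence classes.
State q1 belongs to the block {q1,q6,q10}, which has 3 states.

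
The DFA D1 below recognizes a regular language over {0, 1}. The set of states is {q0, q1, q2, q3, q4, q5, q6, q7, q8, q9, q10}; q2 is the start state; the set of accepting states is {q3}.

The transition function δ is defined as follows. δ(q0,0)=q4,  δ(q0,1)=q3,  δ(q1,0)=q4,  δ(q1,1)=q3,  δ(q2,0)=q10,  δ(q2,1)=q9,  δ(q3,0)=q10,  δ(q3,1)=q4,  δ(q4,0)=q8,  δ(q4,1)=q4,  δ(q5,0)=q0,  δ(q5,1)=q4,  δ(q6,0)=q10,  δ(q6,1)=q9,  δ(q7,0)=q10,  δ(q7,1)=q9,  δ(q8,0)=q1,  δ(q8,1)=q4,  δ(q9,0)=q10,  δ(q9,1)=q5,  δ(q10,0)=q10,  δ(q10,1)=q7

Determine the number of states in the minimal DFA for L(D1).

7

First remove the unreachable states {q6}; 10 states remain.
Start with accepting vs non-accepting: {q3} | {q0,q1,q2,q4,q5,q7,q8,q9,q10}.
Split {q0,q1,q2,q4,q5,q7,q8,q9,q10} by δ(·,1) → {q2,q4,q5,q7,q8,q9,q10} and {q0,q1}.
Refine {q2,q4,q5,q7,q8,q9,q10} on symbol 0: members go to different blocks, giving {q2,q4,q7,q9,q10} and {q5,q8}.
Split {q2,q4,q7,q9,q10} by δ(·,0) → {q2,q7,q9,q10} and {q4}.
On input 1, block {q2,q7,q9,q10} splits into {q2,q7,q10} and {q9}.
Split {q2,q7,q10} by δ(·,1) → {q2,q7} and {q10}.
The partition is now stable with 7 blocks: {q3} | {q2,q7} | {q0,q1} | {q5,q8} | {q4} | {q9} | {q10}.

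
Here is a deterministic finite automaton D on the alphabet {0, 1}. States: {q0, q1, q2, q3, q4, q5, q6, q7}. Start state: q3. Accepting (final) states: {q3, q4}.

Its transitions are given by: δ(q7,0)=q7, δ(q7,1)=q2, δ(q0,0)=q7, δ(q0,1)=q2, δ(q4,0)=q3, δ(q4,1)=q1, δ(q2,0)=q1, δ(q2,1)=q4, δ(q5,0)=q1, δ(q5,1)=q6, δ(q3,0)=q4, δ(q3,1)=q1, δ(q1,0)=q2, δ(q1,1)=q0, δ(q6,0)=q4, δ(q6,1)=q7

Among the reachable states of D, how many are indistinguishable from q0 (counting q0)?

2

States {q5,q6} cannot be reached from the start state, so discard them.
Start with accepting vs non-accepting: {q3,q4} | {q0,q1,q2,q7}.
On input 1, block {q0,q1,q2,q7} splits into {q0,q1,q7} and {q2}.
Split {q0,q1,q7} by δ(·,0) → {q0,q7} and {q1}.
The partition is now stable with 4 blocks: {q3,q4} | {q0,q7} | {q2} | {q1}.
State q0 belongs to the block {q0,q7}, which has 2 states.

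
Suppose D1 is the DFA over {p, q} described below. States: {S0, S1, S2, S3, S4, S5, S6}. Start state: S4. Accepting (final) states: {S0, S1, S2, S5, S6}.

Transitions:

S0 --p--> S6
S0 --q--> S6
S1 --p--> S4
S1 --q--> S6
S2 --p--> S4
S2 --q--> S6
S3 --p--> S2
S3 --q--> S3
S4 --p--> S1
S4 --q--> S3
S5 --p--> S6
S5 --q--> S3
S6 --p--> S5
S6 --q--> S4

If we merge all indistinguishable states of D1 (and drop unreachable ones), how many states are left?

Reachable states from the start: {S1,S2,S3,S4,S5,S6}. Unreachable: {S0} — drop them.
Initial partition by acceptance: {S1,S2,S5,S6} | {S3,S4}.
On input p, block {S1,S2,S5,S6} splits into {S1,S2} and {S5,S6}.
Stable partition: {S1,S2} | {S3,S4} | {S5,S6} — 3 equivalence classes.

3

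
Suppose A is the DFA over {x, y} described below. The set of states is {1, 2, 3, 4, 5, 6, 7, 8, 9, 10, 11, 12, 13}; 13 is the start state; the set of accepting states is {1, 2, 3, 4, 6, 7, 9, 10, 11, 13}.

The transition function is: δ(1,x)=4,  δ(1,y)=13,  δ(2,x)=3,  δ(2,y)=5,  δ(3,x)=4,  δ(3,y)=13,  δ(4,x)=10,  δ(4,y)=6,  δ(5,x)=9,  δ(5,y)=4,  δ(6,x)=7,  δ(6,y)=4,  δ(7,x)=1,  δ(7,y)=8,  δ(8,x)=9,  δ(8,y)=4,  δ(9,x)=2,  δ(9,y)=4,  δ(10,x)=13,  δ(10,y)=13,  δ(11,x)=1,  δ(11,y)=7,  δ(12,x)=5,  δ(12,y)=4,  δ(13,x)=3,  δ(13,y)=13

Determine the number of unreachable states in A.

2

No path from 13 leads to 11, 12; the other 11 states are all reachable.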